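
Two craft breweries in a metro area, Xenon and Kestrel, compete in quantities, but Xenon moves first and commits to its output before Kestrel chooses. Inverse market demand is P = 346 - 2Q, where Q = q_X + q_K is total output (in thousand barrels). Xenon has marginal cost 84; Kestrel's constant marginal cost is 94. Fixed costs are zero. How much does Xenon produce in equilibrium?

68

Solve by backward induction. Given q_X, the follower Kestrel maximises π_K = (346 - 2q_X - 2q_K)q_K - 94q_K.
Setting the follower's marginal profit to zero, 252 - 2q_X - 4q_K = 0, i.e. q_K = (252 - 2q_X)/4.
Xenon substitutes q_K(q_X) into its own profit: π_X = q_X(346 - 2q_X - (252 - 2q_X)/2) - 84q_X = (220 - q_X)q_X - 84q_X.
The leader's first-order condition 136 - 2q_X = 0 yields q_X = 68.
Then q_K = (252 - 2·68)/4 = 29.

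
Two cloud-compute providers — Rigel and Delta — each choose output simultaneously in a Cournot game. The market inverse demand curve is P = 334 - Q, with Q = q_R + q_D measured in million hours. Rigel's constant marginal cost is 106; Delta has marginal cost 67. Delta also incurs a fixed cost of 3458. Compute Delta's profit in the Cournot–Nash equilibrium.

6946

Rigel's profit: π_R = (334 - Q)q_R - (106q_R). Setting ∂π_R/∂q_R = 0: 228 - 2q_R - (q_D) = 0.
Delta's profit: π_D = (334 - Q)q_D - (67q_D). Setting ∂π_D/∂q_D = 0: 267 - 2q_D - (q_R) = 0.
Best responses: q_R = (228 - q_D)/2, q_D = (267 - q_R)/2.
Solving the pair: q_R = 63, q_D = 102.
Price P = 334 - 165 = 169.
Delta's profit: (169 - 67)·102 - 3458 = 6946.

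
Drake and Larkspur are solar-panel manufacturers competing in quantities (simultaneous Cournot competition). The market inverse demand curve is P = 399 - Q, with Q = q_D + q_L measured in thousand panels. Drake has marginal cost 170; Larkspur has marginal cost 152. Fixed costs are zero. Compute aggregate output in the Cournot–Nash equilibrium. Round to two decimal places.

158.67

Drake's profit: π_D = (399 - Q)q_D - (170q_D). Setting ∂π_D/∂q_D = 0: 229 - 2q_D - (q_L) = 0.
Larkspur's profit: π_L = (399 - Q)q_L - (152q_L). Setting ∂π_L/∂q_L = 0: 247 - 2q_L - (q_D) = 0.
Best responses: q_D = (229 - q_L)/2, q_L = (247 - q_D)/2.
Substituting one into the other gives q_D = 211/3 and q_L = 265/3.
Total output Q = 211/3 + 265/3 = 476/3.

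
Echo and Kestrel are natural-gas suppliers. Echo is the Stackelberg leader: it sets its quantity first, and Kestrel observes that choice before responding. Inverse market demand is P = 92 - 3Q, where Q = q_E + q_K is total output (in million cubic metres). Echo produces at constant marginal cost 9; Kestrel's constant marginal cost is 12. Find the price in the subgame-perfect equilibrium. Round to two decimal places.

30.50

Solve by backward induction. Given q_E, the follower Kestrel maximises π_K = (92 - 3q_E - 3q_K)q_K - 12q_K.
Follower FOC: 80 - 3q_E - 6q_K = 0, so q_K(q_E) = (80 - 3q_E)/6.
Echo substitutes q_K(q_E) into its own profit: π_E = q_E(92 - 3q_E - (80 - 3q_E)/2) - 9q_E = (52 - (3/2)q_E)q_E - 9q_E.
Leader FOC: 43 - 3q_E = 0, so q_E = 43/3.
Then q_K = (80 - 3·(43/3))/6 = 37/6.
Total output Q = 41/2, so price P = 92 - 3·(41/2) = 61/2.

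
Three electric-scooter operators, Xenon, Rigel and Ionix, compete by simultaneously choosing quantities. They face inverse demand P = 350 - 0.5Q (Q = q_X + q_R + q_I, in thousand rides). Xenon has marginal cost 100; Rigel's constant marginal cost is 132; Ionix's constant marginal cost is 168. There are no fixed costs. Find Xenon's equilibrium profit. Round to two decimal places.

Xenon's profit: π_X = (350 - 0.5Q)q_X - (100q_X). Setting ∂π_X/∂q_X = 0: 250 - q_X - (1/2)(q_R + q_I) = 0.
Rigel's first-order condition: 218 - q_R - (1/2)(q_X + q_I) = 0.
Ionix's first-order condition: 182 - q_I - (1/2)(q_X + q_R) = 0.
Adding the 3 first-order conditions: 650 − 2Q = 0, so Q = 325.
Back-substituting: q_X = (250 − 325/2)/(1/2) = 175, q_R = (218 − 325/2)/(1/2) = 111, q_I = (182 − 325/2)/(1/2) = 39.
Price P = 350 - (1/2)·325 = 375/2.
Xenon's profit: (375/2 - 100)·175 = 15312.5000.

15312.50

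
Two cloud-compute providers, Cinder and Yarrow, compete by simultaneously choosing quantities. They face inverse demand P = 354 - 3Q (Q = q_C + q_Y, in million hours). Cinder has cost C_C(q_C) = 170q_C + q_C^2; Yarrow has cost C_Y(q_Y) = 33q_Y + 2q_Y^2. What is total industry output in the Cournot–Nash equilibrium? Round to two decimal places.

Cinder's profit: π_C = (354 - 3Q)q_C - (170q_C + q_C²). Setting ∂π_C/∂q_C = 0: 184 - 8q_C - 3(q_Y) = 0.
Yarrow's profit: π_Y = (354 - 3Q)q_Y - (33q_Y + 2q_Y²). Setting ∂π_Y/∂q_Y = 0: 321 - 10q_Y - 3(q_C) = 0.
So q_C = (184 - 3q_Y)/8 and q_Y = (321 - 3q_C)/10.
Substituting one into the other gives q_C = 877/71 and q_Y = 28.3944.
Total output Q = 877/71 + 28.3944 = 40.7465.

40.75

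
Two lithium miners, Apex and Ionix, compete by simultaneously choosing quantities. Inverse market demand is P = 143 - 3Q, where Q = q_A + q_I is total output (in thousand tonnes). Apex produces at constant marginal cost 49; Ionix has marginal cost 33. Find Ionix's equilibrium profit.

Apex's profit: π_A = (143 - 3Q)q_A - (49q_A). Setting ∂π_A/∂q_A = 0: 94 - 6q_A - 3(q_I) = 0.
Ionix's first-order condition: 110 - 6q_I - 3(q_A) = 0.
Rearranging gives the reaction functions q_A = (94 - 3q_I)/6 and q_I = (110 - 3q_A)/6.
Substituting one into the other gives q_A = 26/3 and q_I = 14.
Price P = 143 - 3·(68/3) = 75.
Ionix's profit: (75 - 33)·14 = 588.

588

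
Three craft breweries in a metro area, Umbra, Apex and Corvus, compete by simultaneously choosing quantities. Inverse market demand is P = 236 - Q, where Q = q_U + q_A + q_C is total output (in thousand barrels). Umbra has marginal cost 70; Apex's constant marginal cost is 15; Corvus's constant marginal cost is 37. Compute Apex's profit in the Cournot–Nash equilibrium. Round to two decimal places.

5550.25

Umbra's profit: π_U = (236 - Q)q_U - (70q_U). Setting ∂π_U/∂q_U = 0: 166 - 2q_U - (q_A + q_C) = 0.
Apex's first-order condition: 221 - 2q_A - (q_U + q_C) = 0.
Corvus's profit: π_C = (236 - Q)q_C - (37q_C). Setting ∂π_C/∂q_C = 0: 199 - 2q_C - (q_U + q_A) = 0.
Adding the 3 conditions: 586 − 2Q − 2Q = 0, i.e. Q = 293/2.
Back-substituting: q_U = (166 − 293/2) = 39/2, q_A = (221 − 293/2) = 149/2, q_C = (199 − 293/2) = 105/2.
Price P = 236 - 293/2 = 179/2.
Apex's profit: (179/2 - 15)·(149/2) = 5550.2500.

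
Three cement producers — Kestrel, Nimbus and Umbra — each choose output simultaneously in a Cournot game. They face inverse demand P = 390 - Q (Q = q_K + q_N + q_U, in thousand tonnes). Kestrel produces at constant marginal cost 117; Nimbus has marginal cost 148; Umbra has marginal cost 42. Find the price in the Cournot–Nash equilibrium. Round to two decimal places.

174.25

Kestrel's profit: π_K = (390 - Q)q_K - (117q_K). Setting ∂π_K/∂q_K = 0: 273 - 2q_K - (q_N + q_U) = 0.
Nimbus's first-order condition: 242 - 2q_N - (q_K + q_U) = 0.
Umbra's first-order condition: 348 - 2q_U - (q_K + q_N) = 0.
Adding the 3 conditions: 863 − 2Q − 2Q = 0, i.e. Q = 863/4.
Back-substituting: q_K = (273 − 863/4) = 229/4, q_N = (242 − 863/4) = 105/4, q_U = (348 − 863/4) = 529/4.
Total output Q = 863/4, so price P = 390 - 863/4 = 697/4.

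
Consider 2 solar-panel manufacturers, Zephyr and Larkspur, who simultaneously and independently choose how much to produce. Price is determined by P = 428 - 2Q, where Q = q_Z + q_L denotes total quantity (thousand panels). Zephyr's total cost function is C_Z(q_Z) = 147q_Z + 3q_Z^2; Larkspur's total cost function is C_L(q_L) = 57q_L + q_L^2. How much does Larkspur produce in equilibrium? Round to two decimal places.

56.21

Zephyr's profit: π_Z = (428 - 2Q)q_Z - (147q_Z + 3q_Z²). Setting ∂π_Z/∂q_Z = 0: 281 - 10q_Z - 2(q_L) = 0.
Larkspur's first-order condition: 371 - 6q_L - 2(q_Z) = 0.
So q_Z = (281 - 2q_L)/10 and q_L = (371 - 2q_Z)/6.
Substituting one into the other gives q_Z = 118/7 and q_L = 787/14.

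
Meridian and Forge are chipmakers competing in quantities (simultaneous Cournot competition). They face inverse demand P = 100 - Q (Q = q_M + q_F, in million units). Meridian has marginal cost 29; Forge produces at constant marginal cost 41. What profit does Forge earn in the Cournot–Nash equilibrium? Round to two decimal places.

Meridian's profit: π_M = (100 - Q)q_M - (29q_M). Setting ∂π_M/∂q_M = 0: 71 - 2q_M - (q_F) = 0.
Forge's profit: π_F = (100 - Q)q_F - (41q_F). Setting ∂π_F/∂q_F = 0: 59 - 2q_F - (q_M) = 0.
Rearranging gives the reaction functions q_M = (71 - q_F)/2 and q_F = (59 - q_M)/2.
Substituting one into the other gives q_M = 83/3 and q_F = 47/3.
Price P = 100 - 130/3 = 170/3.
Forge's profit: (170/3 - 41)·(47/3) = 245.4444.

245.44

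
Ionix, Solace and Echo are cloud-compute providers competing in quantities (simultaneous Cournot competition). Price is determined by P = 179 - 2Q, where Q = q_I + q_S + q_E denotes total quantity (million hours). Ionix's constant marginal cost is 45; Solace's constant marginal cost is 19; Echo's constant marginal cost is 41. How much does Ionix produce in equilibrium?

13

Ionix's profit: π_I = (179 - 2Q)q_I - (45q_I). Setting ∂π_I/∂q_I = 0: 134 - 4q_I - 2(q_S + q_E) = 0.
Solace's first-order condition: 160 - 4q_S - 2(q_I + q_E) = 0.
Echo's profit: π_E = (179 - 2Q)q_E - (41q_E). Setting ∂π_E/∂q_E = 0: 138 - 4q_E - 2(q_I + q_S) = 0.
Adding the 3 conditions: 432 − 4Q − 4Q = 0, i.e. Q = 54.
Back-substituting: q_I = (134 − 108)/2 = 13, q_S = (160 − 108)/2 = 26, q_E = (138 − 108)/2 = 15.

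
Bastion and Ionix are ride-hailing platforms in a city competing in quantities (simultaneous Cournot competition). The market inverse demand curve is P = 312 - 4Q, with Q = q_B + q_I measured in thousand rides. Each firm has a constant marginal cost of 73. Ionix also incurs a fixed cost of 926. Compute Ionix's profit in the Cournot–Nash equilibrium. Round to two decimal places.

660.69

A representative firm's profit is π_i = q_i(312 - 4Q) - 73q_i.
First-order condition (treating rivals' output as given): 239 - 8q_i - 4q_j = 0.
By symmetry each firm produces the same amount; substituting q_j = q_i yields q_i = 239/12.
Price P = 312 - 4·(239/6) = 458/3.
Ionix's profit: (458/3 - 73)·(239/12) - 926 = 660.6944.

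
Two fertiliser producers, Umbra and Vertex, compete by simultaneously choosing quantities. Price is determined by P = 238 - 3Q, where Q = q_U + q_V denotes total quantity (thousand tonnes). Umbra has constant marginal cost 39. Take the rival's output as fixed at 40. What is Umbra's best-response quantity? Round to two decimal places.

With the rival's output fixed at 40, Umbra's profit is π_U = (238 - 3·40 - 3q_U)q_U - (39q_U) = (118 - 3q_U)q_U - (39q_U).
∂π_U/∂q_U = 79 - 6q_U = 0, so q_U = 79/6.

13.17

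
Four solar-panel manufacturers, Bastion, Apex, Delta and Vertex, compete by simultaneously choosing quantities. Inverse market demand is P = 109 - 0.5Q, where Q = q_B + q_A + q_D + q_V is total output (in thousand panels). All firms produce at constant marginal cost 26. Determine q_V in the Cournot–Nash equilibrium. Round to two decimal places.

Each firm earns π_i = (109 - 0.5Q)q_i - 26q_i.
First-order condition (treating rivals' output as given): 83 - q_i - (1/2)·Σ_{j≠i} q_j = 0.
By symmetry each firm produces the same amount; substituting Σ_{j≠i} q_j = 3q_i yields q_i = 83/(5/2) = 166/5.

33.20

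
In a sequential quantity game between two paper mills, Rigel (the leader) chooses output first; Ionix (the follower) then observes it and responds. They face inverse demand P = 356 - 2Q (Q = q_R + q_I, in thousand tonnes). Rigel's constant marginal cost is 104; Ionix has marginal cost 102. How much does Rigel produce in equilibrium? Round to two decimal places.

62.50

Solve by backward induction. Given q_R, the follower Ionix maximises π_I = (356 - 2q_R - 2q_I)q_I - 102q_I.
∂π_I/∂q_I = 254 - 2q_R - 4q_I = 0 gives the reaction function q_I = (254 - 2q_R)/4.
The leader anticipates this reaction. Substituting into P = 356 - 2Q gives P = 229 - q_R, so π_R = (229 - q_R)q_R - 104q_R.
Maximising: ∂π_R/∂q_R = 125 - 2q_R = 0, giving q_R = 125/2.
Then q_I = (254 - 2·(125/2))/4 = 129/4.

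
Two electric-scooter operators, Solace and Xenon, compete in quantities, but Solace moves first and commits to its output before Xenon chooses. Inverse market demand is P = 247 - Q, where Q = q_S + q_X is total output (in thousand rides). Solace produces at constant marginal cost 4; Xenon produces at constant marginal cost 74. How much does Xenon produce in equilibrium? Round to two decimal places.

The follower Xenon best-responds to any q_S: π_X = (247 - Q)q_X - 74q_X.
Setting the follower's marginal profit to zero, 173 - q_S - 2q_X = 0, i.e. q_X = (173 - q_S)/2.
Solace substitutes q_X(q_S) into its own profit: π_S = q_S(247 - q_S - (173 - q_S)/2) - 4q_S = (321/2 - (1/2)q_S)q_S - 4q_S.
Maximising: ∂π_S/∂q_S = 313/2 - q_S = 0, giving q_S = 313/2.
Then q_X = (173 - 313/2)/2 = 33/4.

8.25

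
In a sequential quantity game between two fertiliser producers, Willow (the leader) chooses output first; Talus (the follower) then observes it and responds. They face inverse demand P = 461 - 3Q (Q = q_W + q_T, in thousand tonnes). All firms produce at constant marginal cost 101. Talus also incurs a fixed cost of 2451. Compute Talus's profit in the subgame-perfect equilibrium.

249

Solve by backward induction. Given q_W, the follower Talus maximises π_T = (461 - 3q_W - 3q_T)q_T - 101q_T.
Setting the follower's marginal profit to zero, 360 - 3q_W - 6q_T = 0, i.e. q_T = (360 - 3q_W)/6.
The leader anticipates this reaction. Substituting into P = 461 - 3Q gives P = 281 - (3/2)q_W, so π_W = (281 - (3/2)q_W)q_W - 101q_W.
Leader FOC: 180 - 3q_W = 0, so q_W = 60.
Then q_T = (360 - 3·60)/6 = 30.
Price P = 461 - 3·90 = 191.
Talus's profit: (191 - 101)·30 - 2451 = 249.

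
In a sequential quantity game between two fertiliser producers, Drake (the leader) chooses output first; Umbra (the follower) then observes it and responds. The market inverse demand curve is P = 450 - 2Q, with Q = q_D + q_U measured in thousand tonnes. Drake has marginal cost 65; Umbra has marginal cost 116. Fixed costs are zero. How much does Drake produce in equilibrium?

The follower Umbra best-responds to any q_D: π_U = (450 - 2Q)q_U - 116q_U.
∂π_U/∂q_U = 334 - 2q_D - 4q_U = 0 gives the reaction function q_U = (334 - 2q_D)/4.
The leader anticipates this reaction. Substituting into P = 450 - 2Q gives P = 283 - q_D, so π_D = (283 - q_D)q_D - 65q_D.
Leader FOC: 218 - 2q_D = 0, so q_D = 109.
Then q_U = (334 - 2·109)/4 = 29.

109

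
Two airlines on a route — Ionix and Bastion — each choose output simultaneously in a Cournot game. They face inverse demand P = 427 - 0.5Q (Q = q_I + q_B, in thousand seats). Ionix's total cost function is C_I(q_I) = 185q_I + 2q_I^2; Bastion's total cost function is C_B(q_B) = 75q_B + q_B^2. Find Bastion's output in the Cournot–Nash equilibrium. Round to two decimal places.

Ionix's profit: π_I = (427 - 0.5Q)q_I - (185q_I + 2q_I²). Setting ∂π_I/∂q_I = 0: 242 - 5q_I - (1/2)(q_B) = 0.
Bastion's first-order condition: 352 - 3q_B - (1/2)(q_I) = 0.
So q_I = (242 - (1/2)q_B)/5 and q_B = (352 - (1/2)q_I)/3.
Substituting one into the other gives q_I = 37.2881 and q_B = 111.1186.

111.12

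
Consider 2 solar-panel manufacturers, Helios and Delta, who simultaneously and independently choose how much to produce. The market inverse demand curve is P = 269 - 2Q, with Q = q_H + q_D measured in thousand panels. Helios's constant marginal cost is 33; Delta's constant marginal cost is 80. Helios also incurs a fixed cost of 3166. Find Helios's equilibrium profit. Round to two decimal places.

1283.39

Helios's profit: π_H = (269 - 2Q)q_H - (33q_H). Setting ∂π_H/∂q_H = 0: 236 - 4q_H - 2(q_D) = 0.
Delta's profit: π_D = (269 - 2Q)q_D - (80q_D). Setting ∂π_D/∂q_D = 0: 189 - 4q_D - 2(q_H) = 0.
Rearranging gives the reaction functions q_H = (236 - 2q_D)/4 and q_D = (189 - 2q_H)/4.
Substituting one into the other gives q_H = 283/6 and q_D = 71/3.
Price P = 269 - 2·(425/6) = 382/3.
Helios's profit: (382/3 - 33)·(283/6) - 3166 = 1283.3889.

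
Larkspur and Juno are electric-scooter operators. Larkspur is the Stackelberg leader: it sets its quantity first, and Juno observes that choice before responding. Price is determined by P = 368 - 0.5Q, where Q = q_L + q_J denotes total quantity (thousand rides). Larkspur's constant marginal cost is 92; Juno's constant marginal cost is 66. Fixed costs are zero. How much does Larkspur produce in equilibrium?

250

Solve by backward induction. Given q_L, the follower Juno maximises π_J = (368 - (1/2)q_L - (1/2)q_J)q_J - 66q_J.
∂π_J/∂q_J = 302 - (1/2)q_L - q_J = 0 gives the reaction function q_J = (302 - (1/2)q_L).
Larkspur substitutes q_J(q_L) into its own profit: π_L = q_L(368 - (1/2)q_L - (302 - (1/2)q_L)/2) - 92q_L = (217 - (1/4)q_L)q_L - 92q_L.
Maximising: ∂π_L/∂q_L = 125 - (1/2)q_L = 0, giving q_L = 250.
Then q_J = (302 - (1/2)·250) = 177.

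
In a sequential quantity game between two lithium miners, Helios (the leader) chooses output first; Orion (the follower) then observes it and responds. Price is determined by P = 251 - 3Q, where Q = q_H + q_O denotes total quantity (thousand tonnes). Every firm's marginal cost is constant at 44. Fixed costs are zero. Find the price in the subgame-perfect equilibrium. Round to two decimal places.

95.75

Solve by backward induction. Given q_H, the follower Orion maximises π_O = (251 - 3q_H - 3q_O)q_O - 44q_O.
∂π_O/∂q_O = 207 - 3q_H - 6q_O = 0 gives the reaction function q_O = (207 - 3q_H)/6.
Helios substitutes q_O(q_H) into its own profit: π_H = q_H(251 - 3q_H - (207 - 3q_H)/2) - 44q_H = (295/2 - (3/2)q_H)q_H - 44q_H.
Leader FOC: 207/2 - 3q_H = 0, so q_H = 69/2.
Then q_O = (207 - 3·(69/2))/6 = 69/4.
Total output Q = 207/4, so price P = 251 - 3·(207/4) = 383/4.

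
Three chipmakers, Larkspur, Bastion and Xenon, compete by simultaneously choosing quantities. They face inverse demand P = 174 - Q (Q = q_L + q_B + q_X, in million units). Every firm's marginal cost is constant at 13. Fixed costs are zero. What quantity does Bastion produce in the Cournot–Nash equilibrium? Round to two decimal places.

40.25

A representative firm's profit is π_i = q_i(174 - Q) - 13q_i.
Setting ∂π_i/∂q_i = 0 with rivals' quantities fixed: 161 - 2q_i - Σ_{j≠i} q_j = 0.
With identical firms every q_j equals q_i, so Σ_{j≠i} q_j = 2q_i and 161 = 4q_i, giving q_i = 161/4.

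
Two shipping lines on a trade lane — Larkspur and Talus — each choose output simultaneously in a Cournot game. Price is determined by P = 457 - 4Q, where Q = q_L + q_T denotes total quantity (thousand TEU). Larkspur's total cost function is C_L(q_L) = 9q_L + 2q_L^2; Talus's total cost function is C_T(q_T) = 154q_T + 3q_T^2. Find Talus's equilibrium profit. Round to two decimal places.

Larkspur's profit: π_L = (457 - 4Q)q_L - (9q_L + 2q_L²). Setting ∂π_L/∂q_L = 0: 448 - 12q_L - 4(q_T) = 0.
Talus's profit: π_T = (457 - 4Q)q_T - (154q_T + 3q_T²). Setting ∂π_T/∂q_T = 0: 303 - 14q_T - 4(q_L) = 0.
Best responses: q_L = (448 - 4q_T)/12, q_T = (303 - 4q_L)/14.
Substituting one into the other gives q_L = 1265/38 and q_T = 461/38.
Price P = 457 - 4·(863/19) = 275.3158.
Talus's profit: 275.3158·(461/38) - 154·(461/38) - 3(461/38)² = 1030.2265.

1030.23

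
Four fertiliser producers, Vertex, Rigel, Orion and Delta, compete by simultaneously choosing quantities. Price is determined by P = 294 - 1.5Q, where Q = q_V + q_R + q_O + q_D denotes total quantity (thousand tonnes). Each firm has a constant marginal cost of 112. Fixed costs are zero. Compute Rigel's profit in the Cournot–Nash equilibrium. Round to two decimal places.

A representative firm's profit is π_i = q_i(294 - 1.5Q) - 112q_i.
Setting ∂π_i/∂q_i = 0 with rivals' quantities fixed: 182 - 3q_i - (3/2)·Σ_{j≠i} q_j = 0.
By symmetry each firm produces the same amount; substituting Σ_{j≠i} q_j = 3q_i yields q_i = 182/(15/2) = 364/15.
Price P = 294 - (3/2)·(1456/15) = 742/5.
Rigel's profit: (742/5 - 112)·(364/15) = 883.3067.

883.31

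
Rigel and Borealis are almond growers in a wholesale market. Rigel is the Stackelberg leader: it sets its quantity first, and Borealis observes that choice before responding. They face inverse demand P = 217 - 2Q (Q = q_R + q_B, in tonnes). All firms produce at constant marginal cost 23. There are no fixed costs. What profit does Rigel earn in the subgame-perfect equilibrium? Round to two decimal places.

2352.25

Solve by backward induction. Given q_R, the follower Borealis maximises π_B = (217 - 2q_R - 2q_B)q_B - 23q_B.
Setting the follower's marginal profit to zero, 194 - 2q_R - 4q_B = 0, i.e. q_B = (194 - 2q_R)/4.
Rigel substitutes q_B(q_R) into its own profit: π_R = q_R(217 - 2q_R - (194 - 2q_R)/2) - 23q_R = (120 - q_R)q_R - 23q_R.
Maximising: ∂π_R/∂q_R = 97 - 2q_R = 0, giving q_R = 97/2.
Then q_B = (194 - 2·(97/2))/4 = 97/4.
Price P = 217 - 2·(291/4) = 143/2.
Rigel's profit: (143/2 - 23)·(97/2) = 2352.2500.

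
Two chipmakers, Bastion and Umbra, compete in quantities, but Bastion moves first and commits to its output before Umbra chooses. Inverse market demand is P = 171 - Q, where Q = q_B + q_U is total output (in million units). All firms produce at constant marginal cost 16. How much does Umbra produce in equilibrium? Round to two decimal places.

38.75

The follower Umbra best-responds to any q_B: π_U = (171 - Q)q_U - 16q_U.
Follower FOC: 155 - q_B - 2q_U = 0, so q_U(q_B) = (155 - q_B)/2.
Bastion substitutes q_U(q_B) into its own profit: π_B = q_B(171 - q_B - (155 - q_B)/2) - 16q_B = (187/2 - (1/2)q_B)q_B - 16q_B.
The leader's first-order condition 155/2 - q_B = 0 yields q_B = 155/2.
Then q_U = (155 - 155/2)/2 = 155/4.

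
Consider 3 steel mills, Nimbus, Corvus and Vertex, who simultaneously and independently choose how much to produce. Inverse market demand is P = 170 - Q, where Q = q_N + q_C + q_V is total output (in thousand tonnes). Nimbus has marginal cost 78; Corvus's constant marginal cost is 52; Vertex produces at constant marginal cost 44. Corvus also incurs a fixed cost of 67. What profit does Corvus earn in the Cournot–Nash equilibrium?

1089

Nimbus's profit: π_N = (170 - Q)q_N - (78q_N). Setting ∂π_N/∂q_N = 0: 92 - 2q_N - (q_C + q_V) = 0.
Corvus's first-order condition: 118 - 2q_C - (q_N + q_V) = 0.
Vertex's first-order condition: 126 - 2q_V - (q_N + q_C) = 0.
Adding the 3 first-order conditions: 336 − 4Q = 0, so Q = 84.
Back-substituting: q_N = (92 − 84) = 8, q_C = (118 − 84) = 34, q_V = (126 − 84) = 42.
Price P = 170 - 84 = 86.
Corvus's profit: (86 - 52)·34 - 67 = 1089.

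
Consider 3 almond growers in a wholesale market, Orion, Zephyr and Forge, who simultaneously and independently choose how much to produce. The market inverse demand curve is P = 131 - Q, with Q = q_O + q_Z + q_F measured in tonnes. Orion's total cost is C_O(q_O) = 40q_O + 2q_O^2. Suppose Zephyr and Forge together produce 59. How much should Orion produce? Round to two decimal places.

5.33

With rivals' combined output fixed at 59, Orion's profit is π_O = (131 - 59 - q_O)q_O - (40q_O + 2q_O²) = (72 - q_O)q_O - (40q_O + 2q_O²).
∂π_O/∂q_O = 32 - 6q_O = 0, so q_O = 16/3.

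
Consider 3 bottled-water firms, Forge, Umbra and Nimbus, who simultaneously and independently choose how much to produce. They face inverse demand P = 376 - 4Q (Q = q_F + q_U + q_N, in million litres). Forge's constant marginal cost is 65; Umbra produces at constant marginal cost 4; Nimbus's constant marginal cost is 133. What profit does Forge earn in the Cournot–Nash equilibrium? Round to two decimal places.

1580.06

Forge's profit: π_F = (376 - 4Q)q_F - (65q_F). Setting ∂π_F/∂q_F = 0: 311 - 8q_F - 4(q_U + q_N) = 0.
Umbra's first-order condition: 372 - 8q_U - 4(q_F + q_N) = 0.
Nimbus's first-order condition: 243 - 8q_N - 4(q_F + q_U) = 0.
Adding the 3 conditions: 926 − 8Q − 8Q = 0, i.e. Q = 463/8.
Back-substituting: q_F = (311 − 463/2)/4 = 159/8, q_U = (372 − 463/2)/4 = 281/8, q_N = (243 − 463/2)/4 = 23/8.
Price P = 376 - 4·(463/8) = 289/2.
Forge's profit: (289/2 - 65)·(159/8) = 1580.0625.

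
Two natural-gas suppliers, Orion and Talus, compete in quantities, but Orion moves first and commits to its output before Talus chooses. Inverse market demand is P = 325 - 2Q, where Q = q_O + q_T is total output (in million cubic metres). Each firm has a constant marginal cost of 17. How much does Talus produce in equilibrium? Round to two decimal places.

38.50

Solve by backward induction. Given q_O, the follower Talus maximises π_T = (325 - 2q_O - 2q_T)q_T - 17q_T.
Follower FOC: 308 - 2q_O - 4q_T = 0, so q_T(q_O) = (308 - 2q_O)/4.
Orion substitutes q_T(q_O) into its own profit: π_O = q_O(325 - 2q_O - (308 - 2q_O)/2) - 17q_O = (171 - q_O)q_O - 17q_O.
Leader FOC: 154 - 2q_O = 0, so q_O = 77.
Then q_T = (308 - 2·77)/4 = 77/2.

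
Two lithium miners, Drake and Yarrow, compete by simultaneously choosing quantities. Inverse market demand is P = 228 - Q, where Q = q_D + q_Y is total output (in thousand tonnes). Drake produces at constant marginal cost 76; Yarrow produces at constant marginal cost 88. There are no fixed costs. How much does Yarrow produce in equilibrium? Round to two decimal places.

42.67

Drake's profit: π_D = (228 - Q)q_D - (76q_D). Setting ∂π_D/∂q_D = 0: 152 - 2q_D - (q_Y) = 0.
Yarrow's first-order condition: 140 - 2q_Y - (q_D) = 0.
Rearranging gives the reaction functions q_D = (152 - q_Y)/2 and q_Y = (140 - q_D)/2.
Substituting one into the other gives q_D = 164/3 and q_Y = 128/3.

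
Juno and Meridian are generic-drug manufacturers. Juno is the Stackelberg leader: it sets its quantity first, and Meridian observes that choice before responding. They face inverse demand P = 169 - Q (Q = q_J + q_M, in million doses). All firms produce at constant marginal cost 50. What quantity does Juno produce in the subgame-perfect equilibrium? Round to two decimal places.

59.50

Solve by backward induction. Given q_J, the follower Meridian maximises π_M = (169 - q_J - q_M)q_M - 50q_M.
Setting the follower's marginal profit to zero, 119 - q_J - 2q_M = 0, i.e. q_M = (119 - q_J)/2.
Juno substitutes q_M(q_J) into its own profit: π_J = q_J(169 - q_J - (119 - q_J)/2) - 50q_J = (219/2 - (1/2)q_J)q_J - 50q_J.
Maximising: ∂π_J/∂q_J = 119/2 - q_J = 0, giving q_J = 119/2.
Then q_M = (119 - 119/2)/2 = 119/4.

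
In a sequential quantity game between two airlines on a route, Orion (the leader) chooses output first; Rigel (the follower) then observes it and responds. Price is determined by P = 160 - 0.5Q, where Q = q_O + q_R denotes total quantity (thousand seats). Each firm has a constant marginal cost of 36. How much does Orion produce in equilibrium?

124

Solve by backward induction. Given q_O, the follower Rigel maximises π_R = (160 - (1/2)q_O - (1/2)q_R)q_R - 36q_R.
∂π_R/∂q_R = 124 - (1/2)q_O - q_R = 0 gives the reaction function q_R = (124 - (1/2)q_O).
Orion substitutes q_R(q_O) into its own profit: π_O = q_O(160 - (1/2)q_O - (124 - (1/2)q_O)/2) - 36q_O = (98 - (1/4)q_O)q_O - 36q_O.
Leader FOC: 62 - (1/2)q_O = 0, so q_O = 124.
Then q_R = (124 - (1/2)·124) = 62.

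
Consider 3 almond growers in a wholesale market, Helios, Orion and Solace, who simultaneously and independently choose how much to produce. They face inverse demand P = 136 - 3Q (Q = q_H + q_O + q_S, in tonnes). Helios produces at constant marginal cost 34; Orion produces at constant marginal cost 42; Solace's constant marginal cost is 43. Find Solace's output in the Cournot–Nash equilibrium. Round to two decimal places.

6.92

Helios's profit: π_H = (136 - 3Q)q_H - (34q_H). Setting ∂π_H/∂q_H = 0: 102 - 6q_H - 3(q_O + q_S) = 0.
Orion's profit: π_O = (136 - 3Q)q_O - (42q_O). Setting ∂π_O/∂q_O = 0: 94 - 6q_O - 3(q_H + q_S) = 0.
Solace's first-order condition: 93 - 6q_S - 3(q_H + q_O) = 0.
Adding the 3 first-order conditions: 289 − 12Q = 0, so Q = 289/12.
Back-substituting: q_H = (102 − 289/4)/3 = 119/12, q_O = (94 − 289/4)/3 = 29/4, q_S = (93 − 289/4)/3 = 83/12.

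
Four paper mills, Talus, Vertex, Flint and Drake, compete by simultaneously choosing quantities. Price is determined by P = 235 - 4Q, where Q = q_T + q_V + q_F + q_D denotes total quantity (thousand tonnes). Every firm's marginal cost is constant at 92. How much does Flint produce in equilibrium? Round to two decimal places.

7.15

Each firm earns π_i = (235 - 4Q)q_i - 92q_i.
Setting ∂π_i/∂q_i = 0 with rivals' quantities fixed: 143 - 8q_i - 4·Σ_{j≠i} q_j = 0.
By symmetry each firm produces the same amount; substituting Σ_{j≠i} q_j = 3q_i yields q_i = 143/20.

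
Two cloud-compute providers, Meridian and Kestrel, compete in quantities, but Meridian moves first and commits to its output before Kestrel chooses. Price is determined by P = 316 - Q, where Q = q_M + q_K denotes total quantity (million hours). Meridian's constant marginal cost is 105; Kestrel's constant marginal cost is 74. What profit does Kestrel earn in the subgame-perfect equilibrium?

The follower Kestrel best-responds to any q_M: π_K = (316 - Q)q_K - 74q_K.
∂π_K/∂q_K = 242 - q_M - 2q_K = 0 gives the reaction function q_K = (242 - q_M)/2.
Meridian substitutes q_K(q_M) into its own profit: π_M = q_M(316 - q_M - (242 - q_M)/2) - 105q_M = (195 - (1/2)q_M)q_M - 105q_M.
Maximising: ∂π_M/∂q_M = 90 - q_M = 0, giving q_M = 90.
Then q_K = (242 - 90)/2 = 76.
Price P = 316 - 166 = 150.
Kestrel's profit: (150 - 74)·76 = 5776.

5776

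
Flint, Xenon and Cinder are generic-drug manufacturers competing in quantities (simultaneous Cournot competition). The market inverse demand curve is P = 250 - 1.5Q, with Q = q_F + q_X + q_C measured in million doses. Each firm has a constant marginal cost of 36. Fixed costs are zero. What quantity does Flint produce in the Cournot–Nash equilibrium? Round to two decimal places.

35.67

A representative firm's profit is π_i = q_i(250 - 1.5Q) - 36q_i.
Setting ∂π_i/∂q_i = 0 with rivals' quantities fixed: 214 - 3q_i - (3/2)·Σ_{j≠i} q_j = 0.
With identical firms every q_j equals q_i, so Σ_{j≠i} q_j = 2q_i and 214 = 6q_i, giving q_i = 107/3.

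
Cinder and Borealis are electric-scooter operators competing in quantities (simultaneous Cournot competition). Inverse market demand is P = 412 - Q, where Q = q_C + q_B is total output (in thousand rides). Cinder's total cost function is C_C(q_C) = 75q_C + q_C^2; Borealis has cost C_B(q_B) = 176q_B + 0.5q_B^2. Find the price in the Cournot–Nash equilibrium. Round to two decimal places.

286.36

Cinder's profit: π_C = (412 - Q)q_C - (75q_C + q_C²). Setting ∂π_C/∂q_C = 0: 337 - 4q_C - (q_B) = 0.
Borealis's first-order condition: 236 - 3q_B - (q_C) = 0.
Rearranging gives the reaction functions q_C = (337 - q_B)/4 and q_B = (236 - q_C)/3.
Solving the pair: q_C = 775/11, q_B = 607/11.
Total output Q = 1382/11, so price P = 412 - 1382/11 = 286.3636.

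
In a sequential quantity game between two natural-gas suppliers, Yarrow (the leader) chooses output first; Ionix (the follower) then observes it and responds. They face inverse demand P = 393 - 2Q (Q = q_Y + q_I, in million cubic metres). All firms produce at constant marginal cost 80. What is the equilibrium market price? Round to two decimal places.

158.25

The follower Ionix best-responds to any q_Y: π_I = (393 - 2Q)q_I - 80q_I.
∂π_I/∂q_I = 313 - 2q_Y - 4q_I = 0 gives the reaction function q_I = (313 - 2q_Y)/4.
The leader anticipates this reaction. Substituting into P = 393 - 2Q gives P = 473/2 - q_Y, so π_Y = (473/2 - q_Y)q_Y - 80q_Y.
Leader FOC: 313/2 - 2q_Y = 0, so q_Y = 313/4.
Then q_I = (313 - 2·(313/4))/4 = 313/8.
Total output Q = 939/8, so price P = 393 - 2·(939/8) = 633/4.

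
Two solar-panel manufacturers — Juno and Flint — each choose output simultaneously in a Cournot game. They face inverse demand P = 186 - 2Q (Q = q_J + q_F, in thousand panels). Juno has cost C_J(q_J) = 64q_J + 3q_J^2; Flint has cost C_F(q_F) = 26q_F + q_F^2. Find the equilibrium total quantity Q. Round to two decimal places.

Juno's profit: π_J = (186 - 2Q)q_J - (64q_J + 3q_J²). Setting ∂π_J/∂q_J = 0: 122 - 10q_J - 2(q_F) = 0.
Flint's first-order condition: 160 - 6q_F - 2(q_J) = 0.
Rearranging gives the reaction functions q_J = (122 - 2q_F)/10 and q_F = (160 - 2q_J)/6.
Solving the pair: q_J = 103/14, q_F = 339/14.
Total output Q = 103/14 + 339/14 = 221/7.

31.57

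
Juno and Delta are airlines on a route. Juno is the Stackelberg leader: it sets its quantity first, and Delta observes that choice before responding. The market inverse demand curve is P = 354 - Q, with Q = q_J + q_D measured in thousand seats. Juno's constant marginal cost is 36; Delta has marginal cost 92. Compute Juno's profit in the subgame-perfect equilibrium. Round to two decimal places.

17484.50

Solve by backward induction. Given q_J, the follower Delta maximises π_D = (354 - q_J - q_D)q_D - 92q_D.
Setting the follower's marginal profit to zero, 262 - q_J - 2q_D = 0, i.e. q_D = (262 - q_J)/2.
The leader anticipates this reaction. Substituting into P = 354 - Q gives P = 223 - (1/2)q_J, so π_J = (223 - (1/2)q_J)q_J - 36q_J.
Maximising: ∂π_J/∂q_J = 187 - q_J = 0, giving q_J = 187.
Then q_D = (262 - 187)/2 = 75/2.
Price P = 354 - 449/2 = 259/2.
Juno's profit: (259/2 - 36)·187 = 17484.5000.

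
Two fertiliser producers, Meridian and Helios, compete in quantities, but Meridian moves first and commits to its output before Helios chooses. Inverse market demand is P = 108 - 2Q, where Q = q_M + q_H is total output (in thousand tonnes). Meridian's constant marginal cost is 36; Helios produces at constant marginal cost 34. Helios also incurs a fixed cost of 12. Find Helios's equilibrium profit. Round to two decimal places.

178.13

Solve by backward induction. Given q_M, the follower Helios maximises π_H = (108 - 2q_M - 2q_H)q_H - 34q_H.
Setting the follower's marginal profit to zero, 74 - 2q_M - 4q_H = 0, i.e. q_H = (74 - 2q_M)/4.
Meridian substitutes q_H(q_M) into its own profit: π_M = q_M(108 - 2q_M - (74 - 2q_M)/2) - 36q_M = (71 - q_M)q_M - 36q_M.
The leader's first-order condition 35 - 2q_M = 0 yields q_M = 35/2.
Then q_H = (74 - 2·(35/2))/4 = 39/4.
Price P = 108 - 2·(109/4) = 107/2.
Helios's profit: (107/2 - 34)·(39/4) - 12 = 1425/8.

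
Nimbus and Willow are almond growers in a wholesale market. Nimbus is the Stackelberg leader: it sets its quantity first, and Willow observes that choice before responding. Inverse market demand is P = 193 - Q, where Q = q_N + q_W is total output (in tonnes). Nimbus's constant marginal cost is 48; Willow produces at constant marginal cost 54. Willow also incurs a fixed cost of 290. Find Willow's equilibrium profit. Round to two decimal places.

718.06

Solve by backward induction. Given q_N, the follower Willow maximises π_W = (193 - q_N - q_W)q_W - 54q_W.
Setting the follower's marginal profit to zero, 139 - q_N - 2q_W = 0, i.e. q_W = (139 - q_N)/2.
Nimbus substitutes q_W(q_N) into its own profit: π_N = q_N(193 - q_N - (139 - q_N)/2) - 48q_N = (247/2 - (1/2)q_N)q_N - 48q_N.
The leader's first-order condition 151/2 - q_N = 0 yields q_N = 151/2.
Then q_W = (139 - 151/2)/2 = 127/4.
Price P = 193 - 429/4 = 343/4.
Willow's profit: (343/4 - 54)·(127/4) - 290 = 718.0625.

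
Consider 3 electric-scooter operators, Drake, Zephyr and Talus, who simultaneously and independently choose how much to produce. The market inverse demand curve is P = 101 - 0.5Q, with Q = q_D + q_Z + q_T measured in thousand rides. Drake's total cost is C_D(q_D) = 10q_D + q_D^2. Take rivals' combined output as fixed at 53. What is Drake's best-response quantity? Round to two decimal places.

21.50

With rivals' combined output fixed at 53, Drake's profit is π_D = (101 - (1/2)·53 - (1/2)q_D)q_D - (10q_D + q_D²) = (149/2 - (1/2)q_D)q_D - (10q_D + q_D²).
∂π_D/∂q_D = 129/2 - 3q_D = 0, so q_D = 43/2.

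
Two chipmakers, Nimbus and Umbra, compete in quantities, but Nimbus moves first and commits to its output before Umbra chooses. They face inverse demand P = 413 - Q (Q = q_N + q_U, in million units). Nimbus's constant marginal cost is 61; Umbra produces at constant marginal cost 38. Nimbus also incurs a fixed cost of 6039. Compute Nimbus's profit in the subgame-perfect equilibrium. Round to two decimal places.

7491.13

Solve by backward induction. Given q_N, the follower Umbra maximises π_U = (413 - q_N - q_U)q_U - 38q_U.
Follower FOC: 375 - q_N - 2q_U = 0, so q_U(q_N) = (375 - q_N)/2.
The leader anticipates this reaction. Substituting into P = 413 - Q gives P = 451/2 - (1/2)q_N, so π_N = (451/2 - (1/2)q_N)q_N - 61q_N.
Leader FOC: 329/2 - q_N = 0, so q_N = 329/2.
Then q_U = (375 - 329/2)/2 = 421/4.
Price P = 413 - 1079/4 = 573/4.
Nimbus's profit: (573/4 - 61)·(329/2) - 6039 = 7491.1250.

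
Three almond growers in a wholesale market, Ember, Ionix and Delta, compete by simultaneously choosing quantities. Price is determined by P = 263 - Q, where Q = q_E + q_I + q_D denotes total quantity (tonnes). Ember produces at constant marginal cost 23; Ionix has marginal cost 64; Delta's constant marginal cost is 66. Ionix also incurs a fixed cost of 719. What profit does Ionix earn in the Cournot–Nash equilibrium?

Ember's profit: π_E = (263 - Q)q_E - (23q_E). Setting ∂π_E/∂q_E = 0: 240 - 2q_E - (q_I + q_D) = 0.
Ionix's profit: π_I = (263 - Q)q_I - (64q_I). Setting ∂π_I/∂q_I = 0: 199 - 2q_I - (q_E + q_D) = 0.
Delta's first-order condition: 197 - 2q_D - (q_E + q_I) = 0.
Adding the 3 conditions: 636 − 2Q − 2Q = 0, i.e. Q = 159.
Back-substituting: q_E = (240 − 159) = 81, q_I = (199 − 159) = 40, q_D = (197 − 159) = 38.
Price P = 263 - 159 = 104.
Ionix's profit: (104 - 64)·40 - 719 = 881.

881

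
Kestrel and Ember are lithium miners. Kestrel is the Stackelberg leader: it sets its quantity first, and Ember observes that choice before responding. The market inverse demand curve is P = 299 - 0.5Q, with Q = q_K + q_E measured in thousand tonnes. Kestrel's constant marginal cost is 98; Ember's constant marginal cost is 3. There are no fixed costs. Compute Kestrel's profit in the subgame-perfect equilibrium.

Solve by backward induction. Given q_K, the follower Ember maximises π_E = (299 - (1/2)q_K - (1/2)q_E)q_E - 3q_E.
Follower FOC: 296 - (1/2)q_K - q_E = 0, so q_E(q_K) = (296 - (1/2)q_K).
Kestrel substitutes q_E(q_K) into its own profit: π_K = q_K(299 - (1/2)q_K - (296 - (1/2)q_K)/2) - 98q_K = (151 - (1/4)q_K)q_K - 98q_K.
Maximising: ∂π_K/∂q_K = 53 - (1/2)q_K = 0, giving q_K = 106.
Then q_E = (296 - (1/2)·106) = 243.
Price P = 299 - (1/2)·349 = 249/2.
Kestrel's profit: (249/2 - 98)·106 = 2809.

2809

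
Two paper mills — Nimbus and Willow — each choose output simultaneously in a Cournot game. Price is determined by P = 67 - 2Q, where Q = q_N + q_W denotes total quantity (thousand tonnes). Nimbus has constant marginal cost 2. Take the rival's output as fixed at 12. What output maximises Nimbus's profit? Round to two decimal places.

With the rival's output fixed at 12, Nimbus's profit is π_N = (67 - 2·12 - 2q_N)q_N - (2q_N) = (43 - 2q_N)q_N - (2q_N).
∂π_N/∂q_N = 41 - 4q_N = 0, so q_N = 41/4.

10.25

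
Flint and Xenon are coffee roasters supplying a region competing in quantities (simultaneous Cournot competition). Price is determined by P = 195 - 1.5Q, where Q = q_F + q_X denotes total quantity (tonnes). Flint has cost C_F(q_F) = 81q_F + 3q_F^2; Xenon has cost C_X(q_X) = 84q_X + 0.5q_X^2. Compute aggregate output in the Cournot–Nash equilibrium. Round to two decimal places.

Flint's profit: π_F = (195 - 1.5Q)q_F - (81q_F + 3q_F²). Setting ∂π_F/∂q_F = 0: 114 - 9q_F - (3/2)(q_X) = 0.
Xenon's first-order condition: 111 - 4q_X - (3/2)(q_F) = 0.
So q_F = (114 - (3/2)q_X)/9 and q_X = (111 - (3/2)q_F)/4.
Solving the pair: q_F = 386/45, q_X = 368/15.
Total output Q = 386/45 + 368/15 = 298/9.

33.11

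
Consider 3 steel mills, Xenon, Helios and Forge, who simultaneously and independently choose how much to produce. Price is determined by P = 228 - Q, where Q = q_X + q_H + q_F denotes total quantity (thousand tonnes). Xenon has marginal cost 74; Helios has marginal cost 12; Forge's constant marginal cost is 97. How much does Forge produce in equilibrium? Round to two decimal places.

Xenon's profit: π_X = (228 - Q)q_X - (74q_X). Setting ∂π_X/∂q_X = 0: 154 - 2q_X - (q_H + q_F) = 0.
Helios's profit: π_H = (228 - Q)q_H - (12q_H). Setting ∂π_H/∂q_H = 0: 216 - 2q_H - (q_X + q_F) = 0.
Forge's first-order condition: 131 - 2q_F - (q_X + q_H) = 0.
Summing all 3 equations gives 501 − 4Q = 0, hence Q = 501/4.
Back-substituting: q_X = (154 − 501/4) = 115/4, q_H = (216 − 501/4) = 363/4, q_F = (131 − 501/4) = 23/4.

5.75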